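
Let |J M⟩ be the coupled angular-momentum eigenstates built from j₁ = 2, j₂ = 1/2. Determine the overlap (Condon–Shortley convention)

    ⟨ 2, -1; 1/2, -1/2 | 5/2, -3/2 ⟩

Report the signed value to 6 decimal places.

triangle: 0!·4!·1!/6! = 24/720
(j±m)!: 1!·3!·0!·1!·1!·4! = 144
prefactor² = (2J+1)·Δ·N² = 144/5
  k=0: +1/(0!·0!·3!·0!·1!·1!) = 1/6
Σ = 1/6  ⇒  CG² = 144/5·1/6² = 4/5
CG = +√(4/5) = +0.894427

+√(4/5) = +0.894427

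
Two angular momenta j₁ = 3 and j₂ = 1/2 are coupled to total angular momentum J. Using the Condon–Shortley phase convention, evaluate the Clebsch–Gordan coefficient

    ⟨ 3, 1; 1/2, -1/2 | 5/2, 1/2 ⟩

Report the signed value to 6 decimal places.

j₁+j₂−J=1  J+j₁−j₂=5  J−j₁+j₂=0  j₁+j₂+J+1=7
(j₁±m₁, j₂±m₂, J±M) = (4,2,0,1,3,2)
P² = 576/7
sum k=0..0:
  [0] +1/12 = 1/12
S = 1/12
C² = P²·S² = 4/7 ; C = +0.755929

+0.755929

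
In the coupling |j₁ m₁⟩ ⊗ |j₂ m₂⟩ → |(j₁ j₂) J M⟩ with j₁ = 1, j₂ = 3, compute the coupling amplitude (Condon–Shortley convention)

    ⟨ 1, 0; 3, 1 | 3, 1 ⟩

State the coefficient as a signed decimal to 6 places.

triangle: 1!×1!×5!/8! = 120/40320
(j±m)!: 1!×1!×4!×2!×4!×2! = 2304
prefactor² = (2J+1)×Δ×N² = 48
  k=0: +1/(0!×1!×1!×4!×0!×1!) = 1/24
  k=1: −1/(1!×0!×0!×3!×1!×2!) = -1/12
Σ = -1/24  ⇒  CG² = 48×(-1/24)² = 1/12
CG = −√(1/12) = -0.288675

-0.288675  (= −√(1/12))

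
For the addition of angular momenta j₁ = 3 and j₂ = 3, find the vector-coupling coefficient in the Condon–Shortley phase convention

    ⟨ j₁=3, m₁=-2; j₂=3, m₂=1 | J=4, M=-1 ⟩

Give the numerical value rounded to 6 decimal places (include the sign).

j₁+j₂−J=2  J+j₁−j₂=4  J−j₁+j₂=4  j₁+j₂+J+1=11
(j₁±m₁, j₂±m₂, J±M) = (1,5,4,2,3,5)
P² = 82944/77
sum k=1..2:
  [1] −1/144 = -1/144
  [2] +1/48 = 1/48
S = 1/72
C² = P²·S² = 16/77 ; C = +0.455842

+√(16/77) ≈ +0.455842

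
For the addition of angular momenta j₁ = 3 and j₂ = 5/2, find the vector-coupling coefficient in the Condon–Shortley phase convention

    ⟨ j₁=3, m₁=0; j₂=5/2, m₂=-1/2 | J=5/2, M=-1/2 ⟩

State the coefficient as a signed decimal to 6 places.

-0.276026

√[6·3!3!2!/9! · 3!3!2!3!2!3!] = √(216/35)
  +(−1)^0/∏(0,3,3,2,0,0)! = 1/72  (running 1/72)
  +(−1)^1/∏(1,2,2,1,1,1)! = -1/4  (running -17/72)
  +(−1)^2/∏(2,1,1,0,2,2)! = 1/8  (running -1/9)
⟨..|..⟩ = √(216/35)·(-1/9) = -0.276026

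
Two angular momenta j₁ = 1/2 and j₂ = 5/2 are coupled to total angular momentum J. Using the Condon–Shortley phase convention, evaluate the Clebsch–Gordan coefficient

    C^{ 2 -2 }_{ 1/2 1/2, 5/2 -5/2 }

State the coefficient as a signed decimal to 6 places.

triangle: 1!·0!·4!/6! = 24/720
(j±m)!: 1!·0!·0!·5!·0!·4! = 2880
prefactor² = (2J+1)·Δ·N² = 480
  k=0: +1/(0!·1!·0!·0!·0!·4!) = 1/24
Σ = 1/24  ⇒  CG² = 480·1/24² = 5/6
CG = +√(5/6) = +0.912871

+√(5/6) ≈ +0.912871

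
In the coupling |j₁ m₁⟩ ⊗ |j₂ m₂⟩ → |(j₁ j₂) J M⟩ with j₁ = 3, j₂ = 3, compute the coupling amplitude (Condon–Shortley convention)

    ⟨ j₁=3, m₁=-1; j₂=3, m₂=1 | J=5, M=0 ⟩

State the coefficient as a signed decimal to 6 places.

√[11·1!5!5!/12! · 2!4!4!2!5!5!] = √(76800/7)
  +(−1)^0/∏(0,1,4,4,1,1)! = 1/576  (running 1/576)
  +(−1)^1/∏(1,0,3,3,2,2)! = -1/144  (running -1/192)
⟨..|..⟩ = √(76800/7)·(-1/192) = -0.545545

−√(25/84) ≈ -0.545545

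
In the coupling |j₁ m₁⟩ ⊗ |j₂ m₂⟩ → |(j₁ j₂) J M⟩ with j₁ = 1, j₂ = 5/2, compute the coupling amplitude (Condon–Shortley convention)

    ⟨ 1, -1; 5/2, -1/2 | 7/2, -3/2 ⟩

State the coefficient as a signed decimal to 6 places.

+0.690066  (= +√(10/21))

triangle: 0!*2!*5!/8! = 240/40320
(j±m)!: 0!*2!*2!*3!*2!*5! = 5760
prefactor² = (2J+1)*Δ*N² = 1920/7
  k=0: +1/(0!*0!*2!*2!*0!*3!) = 1/24
Σ = 1/24  ⇒  CG² = 1920/7*1/24² = 10/21
CG = +√(10/21) = +0.690066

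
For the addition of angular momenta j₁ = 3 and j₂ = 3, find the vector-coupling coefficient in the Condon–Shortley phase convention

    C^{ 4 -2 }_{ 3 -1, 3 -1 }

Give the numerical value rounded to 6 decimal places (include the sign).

triangle: 2!·4!·4!/11! = 1152/39916800
(j±m)!: 2!·4!·2!·4!·2!·6! = 3317760
prefactor² = (2J+1)·Δ·N² = 331776/385
  k=0: +1/(0!·2!·4!·2!·0!·2!) = 1/192
  k=1: −1/(1!·1!·3!·1!·1!·3!) = -1/36
  k=2: +1/(2!·0!·2!·0!·2!·4!) = 1/192
Σ = -5/288  ⇒  CG² = 331776/385·(-5/288)² = 20/77
CG = −√(20/77) = -0.509647

−√(20/77) = -0.509647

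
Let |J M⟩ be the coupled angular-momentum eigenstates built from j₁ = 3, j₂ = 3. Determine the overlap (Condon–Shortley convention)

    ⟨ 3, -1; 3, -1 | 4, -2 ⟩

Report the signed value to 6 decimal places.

triangle: 2!*4!*4!/11! = 1152/39916800
(j±m)!: 2!*4!*2!*4!*2!*6! = 3317760
prefactor² = (2J+1)*Δ*N² = 331776/385
  k=0: +1/(0!*2!*4!*2!*0!*2!) = 1/192
  k=1: −1/(1!*1!*3!*1!*1!*3!) = -1/36
  k=2: +1/(2!*0!*2!*0!*2!*4!) = 1/192
Σ = -5/288  ⇒  CG² = 331776/385*(-5/288)² = 20/77
CG = −√(20/77) = -0.509647

-0.509647  (= −√(20/77))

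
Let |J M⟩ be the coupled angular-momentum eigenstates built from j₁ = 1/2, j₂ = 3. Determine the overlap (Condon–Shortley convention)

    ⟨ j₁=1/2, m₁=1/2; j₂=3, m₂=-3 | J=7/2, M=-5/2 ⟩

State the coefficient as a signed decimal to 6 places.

+√(1/7) ≈ +0.377964

√[8·0!1!6!/8! · 1!0!0!6!1!6!] = √(518400/7)
  +(−1)^0/∏(0,0,0,0,1,6)! = 1/720  (running 1/720)
⟨..|..⟩ = √(518400/7)·(1/720) = +0.377964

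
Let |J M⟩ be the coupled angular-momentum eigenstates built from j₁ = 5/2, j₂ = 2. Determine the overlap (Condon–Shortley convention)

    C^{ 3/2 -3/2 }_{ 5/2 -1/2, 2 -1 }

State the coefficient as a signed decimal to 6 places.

√[4·3!2!1!/7! · 2!3!1!3!0!3!] = √(144/35)
  +(−1)^1/∏(1,2,2,0,0,1)! = -1/4  (running -1/4)
⟨..|..⟩ = √(144/35)·(-1/4) = -0.507093

-0.507093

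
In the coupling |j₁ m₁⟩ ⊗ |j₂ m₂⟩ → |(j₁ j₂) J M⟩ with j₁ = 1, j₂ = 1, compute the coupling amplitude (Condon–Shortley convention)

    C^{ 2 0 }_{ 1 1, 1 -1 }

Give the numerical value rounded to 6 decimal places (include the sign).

+0.408248

√[5·0!2!2!/5! · 2!0!0!2!2!2!] = √(8/3)
  +(−1)^0/∏(0,0,0,0,2,2)! = 1/4  (running 1/4)
⟨..|..⟩ = √(8/3)·(1/4) = +0.408248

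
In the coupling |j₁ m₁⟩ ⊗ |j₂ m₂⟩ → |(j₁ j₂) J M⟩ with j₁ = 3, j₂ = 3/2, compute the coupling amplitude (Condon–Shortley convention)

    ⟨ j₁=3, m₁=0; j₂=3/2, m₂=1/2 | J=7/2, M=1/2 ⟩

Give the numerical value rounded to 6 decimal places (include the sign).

-0.308607

j₁+j₂−J=1  J+j₁−j₂=5  J−j₁+j₂=2  j₁+j₂+J+1=9
(j₁±m₁, j₂±m₂, J±M) = (3,3,2,1,4,3)
P² = 384/7
sum k=0..1:
  [0] +1/24 = 1/24
  [1] −1/12 = -1/12
S = -1/24
C² = P²·S² = 2/21 ; C = -0.308607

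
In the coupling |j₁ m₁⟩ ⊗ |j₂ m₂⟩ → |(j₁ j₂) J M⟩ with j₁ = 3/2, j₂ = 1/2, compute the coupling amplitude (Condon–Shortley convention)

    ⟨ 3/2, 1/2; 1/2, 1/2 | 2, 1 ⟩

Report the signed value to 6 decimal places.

+0.866025  (= +√(3/4))

√[5·0!3!1!/5! · 2!1!1!0!3!1!] = √(3)
  +(−1)^0/∏(0,0,1,1,2,0)! = 1/2  (running 1/2)
⟨..|..⟩ = √(3)·(1/2) = +0.866025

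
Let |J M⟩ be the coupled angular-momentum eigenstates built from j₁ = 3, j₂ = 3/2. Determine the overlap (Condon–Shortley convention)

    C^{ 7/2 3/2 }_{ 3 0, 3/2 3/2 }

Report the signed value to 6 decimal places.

−√(10/21) ≈ -0.690066

√[8·1!5!2!/9! · 3!3!3!0!5!2!] = √(1920/7)
  +(−1)^1/∏(1,0,2,2,3,0)! = -1/24  (running -1/24)
⟨..|..⟩ = √(1920/7)·(-1/24) = -0.690066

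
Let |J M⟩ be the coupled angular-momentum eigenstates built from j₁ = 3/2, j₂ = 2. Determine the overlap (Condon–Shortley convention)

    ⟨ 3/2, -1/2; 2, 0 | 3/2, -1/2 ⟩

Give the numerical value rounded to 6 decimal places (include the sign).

−√(1/5) ≈ -0.447214

triangle: 2!*1!*2!/6! = 4/720
(j±m)!: 1!*2!*2!*2!*1!*2! = 16
prefactor² = (2J+1)*Δ*N² = 16/45
  k=1: −1/(1!*1!*1!*1!*0!*1!) = -1
  k=2: +1/(2!*0!*0!*0!*1!*2!) = 1/4
Σ = -3/4  ⇒  CG² = 16/45*(-3/4)² = 1/5
CG = −√(1/5) = -0.447214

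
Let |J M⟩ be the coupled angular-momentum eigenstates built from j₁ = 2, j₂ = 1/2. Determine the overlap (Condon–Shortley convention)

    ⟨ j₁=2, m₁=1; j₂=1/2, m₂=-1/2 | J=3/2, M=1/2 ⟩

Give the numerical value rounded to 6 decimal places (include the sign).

+0.774597

triangle: 1!×3!×0!/5! = 6/120
(j±m)!: 3!×1!×0!×1!×2!×1! = 12
prefactor² = (2J+1)×Δ×N² = 12/5
  k=0: +1/(0!×1!×1!×0!×2!×0!) = 1/2
Σ = 1/2  ⇒  CG² = 12/5×1/2² = 3/5
CG = +√(3/5) = +0.774597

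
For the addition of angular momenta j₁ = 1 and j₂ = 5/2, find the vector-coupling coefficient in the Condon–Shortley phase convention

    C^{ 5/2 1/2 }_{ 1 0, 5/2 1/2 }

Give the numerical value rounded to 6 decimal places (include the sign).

−√(1/35) ≈ -0.169031

j₁+j₂−J=1  J+j₁−j₂=1  J−j₁+j₂=4  j₁+j₂+J+1=7
(j₁±m₁, j₂±m₂, J±M) = (1,1,3,2,3,2)
P² = 144/35
sum k=0..1:
  [0] +1/6 = 1/6
  [1] −1/4 = -1/4
S = -1/12
C² = P²·S² = 1/35 ; C = -0.169031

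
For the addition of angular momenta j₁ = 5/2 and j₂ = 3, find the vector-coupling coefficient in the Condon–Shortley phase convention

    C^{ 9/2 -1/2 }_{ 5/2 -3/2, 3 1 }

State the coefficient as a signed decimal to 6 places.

-0.594588

j₁+j₂−J=1  J+j₁−j₂=4  J−j₁+j₂=5  j₁+j₂+J+1=11
(j₁±m₁, j₂±m₂, J±M) = (1,4,4,2,4,5)
P² = 184320/77
sum k=0..1:
  [0] +1/576 = 1/576
  [1] −1/72 = -1/72
S = -7/576
C² = P²·S² = 35/99 ; C = -0.594588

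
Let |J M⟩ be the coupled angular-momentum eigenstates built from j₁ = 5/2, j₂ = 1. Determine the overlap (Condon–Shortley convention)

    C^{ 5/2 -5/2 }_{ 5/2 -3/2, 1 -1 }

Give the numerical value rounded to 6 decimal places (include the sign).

+√(2/7) ≈ +0.534522

triangle: 1!*4!*1!/7! = 24/5040
(j±m)!: 1!*4!*0!*2!*0!*5! = 5760
prefactor² = (2J+1)*Δ*N² = 1152/7
  k=0: +1/(0!*1!*4!*0!*0!*1!) = 1/24
Σ = 1/24  ⇒  CG² = 1152/7*1/24² = 2/7
CG = +√(2/7) = +0.534522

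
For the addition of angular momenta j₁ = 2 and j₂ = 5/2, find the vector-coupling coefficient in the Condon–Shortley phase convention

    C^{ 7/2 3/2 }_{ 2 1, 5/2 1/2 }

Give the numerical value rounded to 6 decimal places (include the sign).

+0.308607

√[8·1!3!4!/9! · 3!1!3!2!5!2!] = √(384/7)
  +(−1)^0/∏(0,1,1,3,2,1)! = 1/12  (running 1/12)
  +(−1)^1/∏(1,0,0,2,3,2)! = -1/24  (running 1/24)
⟨..|..⟩ = √(384/7)·(1/24) = +0.308607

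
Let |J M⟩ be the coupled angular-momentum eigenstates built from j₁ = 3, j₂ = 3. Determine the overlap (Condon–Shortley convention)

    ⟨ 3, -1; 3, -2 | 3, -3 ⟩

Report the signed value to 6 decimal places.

−√(1/3) ≈ -0.577350

j₁+j₂−J=3  J+j₁−j₂=3  J−j₁+j₂=3  j₁+j₂+J+1=10
(j₁±m₁, j₂±m₂, J±M) = (2,4,1,5,0,6)
P² = 1728
sum k=1..1:
  [1] −1/72 = -1/72
S = -1/72
C² = P²·S² = 1/3 ; C = -0.577350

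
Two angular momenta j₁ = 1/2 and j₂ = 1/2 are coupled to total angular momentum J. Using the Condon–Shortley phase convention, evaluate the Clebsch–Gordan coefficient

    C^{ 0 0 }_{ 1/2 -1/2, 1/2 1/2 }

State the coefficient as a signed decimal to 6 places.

triangle: 1!*0!*0!/2! = 1/2
(j±m)!: 0!*1!*1!*0!*0!*0! = 1
prefactor² = (2J+1)*Δ*N² = 1/2
  k=1: −1/(1!*0!*0!*0!*0!*0!) = -1
Σ = -1  ⇒  CG² = 1/2*(-1)² = 1/2
CG = −√(1/2) = -0.707107

-0.707107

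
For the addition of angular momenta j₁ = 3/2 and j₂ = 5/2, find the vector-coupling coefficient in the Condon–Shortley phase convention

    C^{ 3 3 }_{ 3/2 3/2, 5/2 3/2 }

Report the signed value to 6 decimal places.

j₁+j₂−J=1  J+j₁−j₂=2  J−j₁+j₂=4  j₁+j₂+J+1=8
(j₁±m₁, j₂±m₂, J±M) = (3,0,4,1,6,0)
P² = 864
sum k=0..0:
  [0] +1/48 = 1/48
S = 1/48
C² = P²·S² = 3/8 ; C = +0.612372

+0.612372  (= +√(3/8))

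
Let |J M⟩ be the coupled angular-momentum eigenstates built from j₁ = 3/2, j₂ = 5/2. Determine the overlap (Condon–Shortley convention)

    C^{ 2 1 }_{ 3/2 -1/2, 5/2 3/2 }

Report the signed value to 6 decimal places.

+0.154303  (= +√(1/42))

triangle: 2!×1!×3!/7! = 12/5040
(j±m)!: 1!×2!×4!×1!×3!×1! = 288
prefactor² = (2J+1)×Δ×N² = 24/7
  k=1: −1/(1!×1!×1!×3!×0!×0!) = -1/6
  k=2: +1/(2!×0!×0!×2!×1!×1!) = 1/4
Σ = 1/12  ⇒  CG² = 24/7×1/12² = 1/42
CG = +√(1/42) = +0.154303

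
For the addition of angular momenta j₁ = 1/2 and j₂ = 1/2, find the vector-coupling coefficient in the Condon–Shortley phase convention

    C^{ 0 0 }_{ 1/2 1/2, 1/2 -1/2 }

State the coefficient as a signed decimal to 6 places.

+0.707107  (= +√(1/2))

j₁+j₂−J=1  J+j₁−j₂=0  J−j₁+j₂=0  j₁+j₂+J+1=2
(j₁±m₁, j₂±m₂, J±M) = (1,0,0,1,0,0)
P² = 1/2
sum k=0..0:
  [0] +1/1 = 1
S = 1
C² = P²·S² = 1/2 ; C = +0.707107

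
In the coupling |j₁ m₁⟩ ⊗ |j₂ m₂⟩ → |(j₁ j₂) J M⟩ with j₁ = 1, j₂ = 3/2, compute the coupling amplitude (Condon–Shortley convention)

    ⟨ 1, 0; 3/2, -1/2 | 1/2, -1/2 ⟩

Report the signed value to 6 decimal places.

-0.577350

√[2·2!0!1!/4! · 1!1!1!2!0!1!] = √(1/3)
  +(−1)^1/∏(1,1,0,0,0,1)! = -1  (running -1)
⟨..|..⟩ = √(1/3)·(-1) = -0.577350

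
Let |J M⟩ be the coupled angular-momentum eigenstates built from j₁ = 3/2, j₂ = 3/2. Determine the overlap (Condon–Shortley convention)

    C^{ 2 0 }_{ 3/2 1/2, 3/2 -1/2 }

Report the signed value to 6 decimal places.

+0.500000  (= +√(1/4))

√[5·1!2!2!/6! · 2!1!1!2!2!2!] = √(4/9)
  +(−1)^0/∏(0,1,1,1,1,1)! = 1  (running 1)
  +(−1)^1/∏(1,0,0,0,2,2)! = -1/4  (running 3/4)
⟨..|..⟩ = √(4/9)·(3/4) = +0.500000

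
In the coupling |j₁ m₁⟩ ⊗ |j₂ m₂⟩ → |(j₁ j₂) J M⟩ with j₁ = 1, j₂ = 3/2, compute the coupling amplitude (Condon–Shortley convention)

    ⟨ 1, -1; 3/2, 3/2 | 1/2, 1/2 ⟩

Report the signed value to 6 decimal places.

j₁+j₂−J=2  J+j₁−j₂=0  J−j₁+j₂=1  j₁+j₂+J+1=4
(j₁±m₁, j₂±m₂, J±M) = (0,2,3,0,1,0)
P² = 2
sum k=2..2:
  [2] +1/2 = 1/2
S = 1/2
C² = P²·S² = 1/2 ; C = +0.707107

+√(1/2) = +0.707107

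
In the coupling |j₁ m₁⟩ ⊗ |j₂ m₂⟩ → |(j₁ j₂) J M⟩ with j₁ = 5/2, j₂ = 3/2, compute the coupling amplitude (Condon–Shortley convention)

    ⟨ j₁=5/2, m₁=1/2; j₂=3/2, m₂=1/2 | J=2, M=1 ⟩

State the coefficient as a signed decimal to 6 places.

-0.545545

√[5·2!3!1!/7! · 3!2!2!1!3!1!] = √(12/7)
  +(−1)^1/∏(1,1,1,1,2,0)! = -1/2  (running -1/2)
  +(−1)^2/∏(2,0,0,0,3,1)! = 1/12  (running -5/12)
⟨..|..⟩ = √(12/7)·(-5/12) = -0.545545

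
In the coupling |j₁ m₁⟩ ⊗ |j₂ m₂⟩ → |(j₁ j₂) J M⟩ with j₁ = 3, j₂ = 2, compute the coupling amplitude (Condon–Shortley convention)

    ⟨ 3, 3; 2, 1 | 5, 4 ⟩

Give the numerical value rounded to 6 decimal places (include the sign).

√[11·0!6!4!/11! · 6!0!3!1!9!1!] = √(7464960)
  +(−1)^0/∏(0,0,0,3,6,1)! = 1/4320  (running 1/4320)
⟨..|..⟩ = √(7464960)·(1/4320) = +0.632456

+0.632456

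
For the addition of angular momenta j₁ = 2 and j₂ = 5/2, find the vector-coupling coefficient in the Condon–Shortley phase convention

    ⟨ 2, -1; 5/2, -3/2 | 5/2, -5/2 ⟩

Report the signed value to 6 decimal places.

triangle: 2!×2!×3!/8! = 24/40320
(j±m)!: 1!×3!×1!×4!×0!×5! = 17280
prefactor² = (2J+1)×Δ×N² = 432/7
  k=1: −1/(1!×1!×2!×0!×0!×3!) = -1/12
Σ = -1/12  ⇒  CG² = 432/7×(-1/12)² = 3/7
CG = −√(3/7) = -0.654654

-0.654654  (= −√(3/7))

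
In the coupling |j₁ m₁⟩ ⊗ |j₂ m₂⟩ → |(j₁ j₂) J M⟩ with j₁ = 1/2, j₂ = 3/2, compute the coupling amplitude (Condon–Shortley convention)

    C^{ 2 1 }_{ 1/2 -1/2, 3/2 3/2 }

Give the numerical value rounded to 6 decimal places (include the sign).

+√(1/4) ≈ +0.500000

j₁+j₂−J=0  J+j₁−j₂=1  J−j₁+j₂=3  j₁+j₂+J+1=5
(j₁±m₁, j₂±m₂, J±M) = (0,1,3,0,3,1)
P² = 9
sum k=0..0:
  [0] +1/6 = 1/6
S = 1/6
C² = P²·S² = 1/4 ; C = +0.500000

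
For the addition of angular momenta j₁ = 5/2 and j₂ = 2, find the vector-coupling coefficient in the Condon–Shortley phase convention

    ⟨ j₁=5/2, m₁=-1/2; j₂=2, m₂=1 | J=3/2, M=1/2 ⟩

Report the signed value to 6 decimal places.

triangle: 3!×2!×1!/7! = 12/5040
(j±m)!: 2!×3!×3!×1!×2!×1! = 144
prefactor² = (2J+1)×Δ×N² = 48/35
  k=2: +1/(2!×1!×1!×1!×1!×0!) = 1/2
  k=3: −1/(3!×0!×0!×0!×2!×1!) = -1/12
Σ = 5/12  ⇒  CG² = 48/35×5/12² = 5/21
CG = +√(5/21) = +0.487950

+0.487950  (= +√(5/21))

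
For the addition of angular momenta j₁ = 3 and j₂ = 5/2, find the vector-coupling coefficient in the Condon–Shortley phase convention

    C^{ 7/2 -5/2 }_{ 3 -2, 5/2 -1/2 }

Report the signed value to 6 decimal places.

√[8·2!4!3!/10! · 1!5!2!3!1!6!] = √(4608/7)
  +(−1)^1/∏(1,1,4,1,0,2)! = -1/48  (running -1/48)
  +(−1)^2/∏(2,0,3,0,1,3)! = 1/72  (running -1/144)
⟨..|..⟩ = √(4608/7)·(-1/144) = -0.178174

−√(2/63) = -0.178174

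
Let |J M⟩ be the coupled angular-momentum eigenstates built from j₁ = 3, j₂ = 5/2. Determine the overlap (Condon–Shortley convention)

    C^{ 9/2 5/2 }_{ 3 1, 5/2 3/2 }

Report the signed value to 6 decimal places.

-0.317821

j₁+j₂−J=1  J+j₁−j₂=5  J−j₁+j₂=4  j₁+j₂+J+1=11
(j₁±m₁, j₂±m₂, J±M) = (4,2,4,1,7,2)
P² = 92160/11
sum k=0..1:
  [0] +1/288 = 1/288
  [1] −1/144 = -1/144
S = -1/288
C² = P²·S² = 10/99 ; C = -0.317821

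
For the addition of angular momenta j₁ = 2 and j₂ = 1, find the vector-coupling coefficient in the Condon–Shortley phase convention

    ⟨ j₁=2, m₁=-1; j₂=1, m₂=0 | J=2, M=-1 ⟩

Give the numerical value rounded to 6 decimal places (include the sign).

√[5·1!3!1!/6! · 1!3!1!1!1!3!] = √(3/2)
  +(−1)^0/∏(0,1,3,1,0,0)! = 1/6  (running 1/6)
  +(−1)^1/∏(1,0,2,0,1,1)! = -1/2  (running -1/3)
⟨..|..⟩ = √(3/2)·(-1/3) = -0.408248

−√(1/6) = -0.408248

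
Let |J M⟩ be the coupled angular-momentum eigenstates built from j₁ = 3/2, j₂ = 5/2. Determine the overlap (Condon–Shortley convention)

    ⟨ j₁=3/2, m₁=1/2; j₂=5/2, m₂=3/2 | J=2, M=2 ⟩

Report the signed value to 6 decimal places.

−√(8/21) = -0.617213

√[5·2!1!3!/7! · 2!1!4!1!4!0!] = √(96/7)
  +(−1)^1/∏(1,1,0,3,1,0)! = -1/6  (running -1/6)
⟨..|..⟩ = √(96/7)·(-1/6) = -0.617213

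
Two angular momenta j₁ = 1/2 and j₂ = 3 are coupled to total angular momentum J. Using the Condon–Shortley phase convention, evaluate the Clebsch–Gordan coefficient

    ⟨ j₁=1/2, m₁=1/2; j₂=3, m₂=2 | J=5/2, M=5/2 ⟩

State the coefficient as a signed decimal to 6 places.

triangle: 1!*0!*5!/7! = 120/5040
(j±m)!: 1!*0!*5!*1!*5!*0! = 14400
prefactor² = (2J+1)*Δ*N² = 14400/7
  k=0: +1/(0!*1!*0!*5!*0!*0!) = 1/120
Σ = 1/120  ⇒  CG² = 14400/7*1/120² = 1/7
CG = +√(1/7) = +0.377964

+0.377964  (= +√(1/7))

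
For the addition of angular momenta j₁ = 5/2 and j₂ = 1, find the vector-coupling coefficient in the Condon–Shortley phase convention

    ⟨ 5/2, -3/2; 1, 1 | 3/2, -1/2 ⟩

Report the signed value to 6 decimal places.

triangle: 2!×3!×0!/6! = 12/720
(j±m)!: 1!×4!×2!×0!×1!×2! = 96
prefactor² = (2J+1)×Δ×N² = 32/5
  k=2: +1/(2!×0!×2!×0!×1!×0!) = 1/4
Σ = 1/4  ⇒  CG² = 32/5×1/4² = 2/5
CG = +√(2/5) = +0.632456

+0.632456  (= +√(2/5))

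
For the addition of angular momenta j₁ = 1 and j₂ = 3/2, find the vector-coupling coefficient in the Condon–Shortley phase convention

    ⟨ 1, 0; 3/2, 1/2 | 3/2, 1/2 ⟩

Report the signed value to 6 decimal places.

j₁+j₂−J=1  J+j₁−j₂=1  J−j₁+j₂=2  j₁+j₂+J+1=5
(j₁±m₁, j₂±m₂, J±M) = (1,1,2,1,2,1)
P² = 4/15
sum k=0..1:
  [0] +1/2 = 1/2
  [1] −1/1 = -1
S = -1/2
C² = P²·S² = 1/15 ; C = -0.258199

−√(1/15) = -0.258199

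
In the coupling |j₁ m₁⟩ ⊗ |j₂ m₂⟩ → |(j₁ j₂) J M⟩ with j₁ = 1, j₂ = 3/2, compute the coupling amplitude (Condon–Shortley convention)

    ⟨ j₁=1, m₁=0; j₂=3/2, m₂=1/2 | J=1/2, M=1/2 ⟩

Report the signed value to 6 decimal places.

j₁+j₂−J=2  J+j₁−j₂=0  J−j₁+j₂=1  j₁+j₂+J+1=4
(j₁±m₁, j₂±m₂, J±M) = (1,1,2,1,1,0)
P² = 1/3
sum k=1..1:
  [1] −1/1 = -1
S = -1
C² = P²·S² = 1/3 ; C = -0.577350

-0.577350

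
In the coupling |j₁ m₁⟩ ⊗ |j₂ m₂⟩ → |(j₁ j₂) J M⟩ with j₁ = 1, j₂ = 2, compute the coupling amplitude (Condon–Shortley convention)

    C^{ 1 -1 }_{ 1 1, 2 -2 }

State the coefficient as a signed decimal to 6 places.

j₁+j₂−J=2  J+j₁−j₂=0  J−j₁+j₂=2  j₁+j₂+J+1=5
(j₁±m₁, j₂±m₂, J±M) = (2,0,0,4,0,2)
P² = 48/5
sum k=0..0:
  [0] +1/4 = 1/4
S = 1/4
C² = P²·S² = 3/5 ; C = +0.774597

+0.774597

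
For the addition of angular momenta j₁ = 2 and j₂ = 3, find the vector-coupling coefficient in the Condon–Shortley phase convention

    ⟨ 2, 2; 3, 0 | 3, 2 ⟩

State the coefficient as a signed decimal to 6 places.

√[7·2!2!4!/9! · 4!0!3!3!5!1!] = √(192)
  +(−1)^0/∏(0,2,0,3,2,1)! = 1/24  (running 1/24)
⟨..|..⟩ = √(192)·(1/24) = +0.577350

+√(1/3) = +0.577350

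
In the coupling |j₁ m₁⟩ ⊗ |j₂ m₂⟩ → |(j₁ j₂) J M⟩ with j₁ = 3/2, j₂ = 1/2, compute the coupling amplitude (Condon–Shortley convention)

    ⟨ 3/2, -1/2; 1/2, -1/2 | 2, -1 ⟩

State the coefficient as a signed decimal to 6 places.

j₁+j₂−J=0  J+j₁−j₂=3  J−j₁+j₂=1  j₁+j₂+J+1=5
(j₁±m₁, j₂±m₂, J±M) = (1,2,0,1,1,3)
P² = 3
sum k=0..0:
  [0] +1/2 = 1/2
S = 1/2
C² = P²·S² = 3/4 ; C = +0.866025

+0.866025  (= +√(3/4))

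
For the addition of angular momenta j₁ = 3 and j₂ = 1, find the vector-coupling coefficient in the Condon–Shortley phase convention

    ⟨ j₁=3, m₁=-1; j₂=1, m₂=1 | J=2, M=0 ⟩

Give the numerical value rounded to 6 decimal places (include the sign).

√[5·2!4!0!/7! · 2!4!2!0!2!2!] = √(128/7)
  +(−1)^2/∏(2,0,2,0,2,0)! = 1/8  (running 1/8)
⟨..|..⟩ = √(128/7)·(1/8) = +0.534522

+0.534522  (= +√(2/7))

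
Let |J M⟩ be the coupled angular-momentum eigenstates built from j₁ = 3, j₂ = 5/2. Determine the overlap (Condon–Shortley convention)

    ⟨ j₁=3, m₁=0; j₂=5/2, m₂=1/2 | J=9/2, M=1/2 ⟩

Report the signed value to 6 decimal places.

triangle: 1!×5!×4!/11! = 2880/39916800
(j±m)!: 3!×3!×3!×2!×5!×4! = 1244160
prefactor² = (2J+1)×Δ×N² = 69120/77
  k=0: +1/(0!×1!×3!×3!×2!×1!) = 1/72
  k=1: −1/(1!×0!×2!×2!×3!×2!) = -1/48
Σ = -1/144  ⇒  CG² = 69120/77×(-1/144)² = 10/231
CG = −√(10/231) = -0.208063

-0.208063  (= −√(10/231))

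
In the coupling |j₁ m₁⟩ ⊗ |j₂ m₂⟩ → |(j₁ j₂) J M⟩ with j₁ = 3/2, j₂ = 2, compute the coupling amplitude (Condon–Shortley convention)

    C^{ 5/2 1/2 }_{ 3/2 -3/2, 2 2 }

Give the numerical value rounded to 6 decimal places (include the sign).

−√(6/35) ≈ -0.414039

j₁+j₂−J=1  J+j₁−j₂=2  J−j₁+j₂=3  j₁+j₂+J+1=7
(j₁±m₁, j₂±m₂, J±M) = (0,3,4,0,3,2)
P² = 864/35
sum k=1..1:
  [1] −1/12 = -1/12
S = -1/12
C² = P²·S² = 6/35 ; C = -0.414039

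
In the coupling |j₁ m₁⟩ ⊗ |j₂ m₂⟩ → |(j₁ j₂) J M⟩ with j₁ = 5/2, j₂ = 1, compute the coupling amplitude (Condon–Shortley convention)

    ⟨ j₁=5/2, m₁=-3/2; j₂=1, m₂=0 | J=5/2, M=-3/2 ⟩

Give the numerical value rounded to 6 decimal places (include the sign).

j₁+j₂−J=1  J+j₁−j₂=4  J−j₁+j₂=1  j₁+j₂+J+1=7
(j₁±m₁, j₂±m₂, J±M) = (1,4,1,1,1,4)
P² = 576/35
sum k=0..1:
  [0] +1/24 = 1/24
  [1] −1/6 = -1/6
S = -1/8
C² = P²·S² = 9/35 ; C = -0.507093

−√(9/35) = -0.507093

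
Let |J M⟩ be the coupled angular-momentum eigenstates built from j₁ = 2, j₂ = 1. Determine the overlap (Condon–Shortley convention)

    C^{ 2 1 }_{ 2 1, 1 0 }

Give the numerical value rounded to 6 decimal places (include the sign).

√[5·1!3!1!/6! · 3!1!1!1!3!1!] = √(3/2)
  +(−1)^0/∏(0,1,1,1,2,0)! = 1/2  (running 1/2)
  +(−1)^1/∏(1,0,0,0,3,1)! = -1/6  (running 1/3)
⟨..|..⟩ = √(3/2)·(1/3) = +0.408248

+0.408248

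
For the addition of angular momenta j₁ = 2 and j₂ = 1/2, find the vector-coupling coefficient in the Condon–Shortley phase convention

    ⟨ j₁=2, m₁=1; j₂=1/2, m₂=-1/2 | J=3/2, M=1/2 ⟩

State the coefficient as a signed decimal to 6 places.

+0.774597  (= +√(3/5))

triangle: 1!·3!·0!/5! = 6/120
(j±m)!: 3!·1!·0!·1!·2!·1! = 12
prefactor² = (2J+1)·Δ·N² = 12/5
  k=0: +1/(0!·1!·1!·0!·2!·0!) = 1/2
Σ = 1/2  ⇒  CG² = 12/5·1/2² = 3/5
CG = +√(3/5) = +0.774597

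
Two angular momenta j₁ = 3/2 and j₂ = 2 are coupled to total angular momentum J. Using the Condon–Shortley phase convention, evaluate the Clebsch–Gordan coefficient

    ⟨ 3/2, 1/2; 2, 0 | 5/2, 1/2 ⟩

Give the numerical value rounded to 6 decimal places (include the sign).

j₁+j₂−J=1  J+j₁−j₂=2  J−j₁+j₂=3  j₁+j₂+J+1=7
(j₁±m₁, j₂±m₂, J±M) = (2,1,2,2,3,2)
P² = 48/35
sum k=0..1:
  [0] +1/2 = 1/2
  [1] −1/4 = -1/4
S = 1/4
C² = P²·S² = 3/35 ; C = +0.292770

+0.292770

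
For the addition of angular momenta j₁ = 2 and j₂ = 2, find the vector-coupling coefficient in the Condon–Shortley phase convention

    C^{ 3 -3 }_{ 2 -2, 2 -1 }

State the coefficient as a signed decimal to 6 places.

triangle: 1!·3!·3!/8! = 36/40320
(j±m)!: 0!·4!·1!·3!·0!·6! = 103680
prefactor² = (2J+1)·Δ·N² = 648
  k=1: −1/(1!·0!·3!·0!·0!·3!) = -1/36
Σ = -1/36  ⇒  CG² = 648·(-1/36)² = 1/2
CG = −√(1/2) = -0.707107

-0.707107  (= −√(1/2))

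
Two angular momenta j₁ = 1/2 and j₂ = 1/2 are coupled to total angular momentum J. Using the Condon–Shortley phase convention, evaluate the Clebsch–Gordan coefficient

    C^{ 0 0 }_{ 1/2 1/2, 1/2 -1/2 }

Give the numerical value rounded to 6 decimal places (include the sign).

j₁+j₂−J=1  J+j₁−j₂=0  J−j₁+j₂=0  j₁+j₂+J+1=2
(j₁±m₁, j₂±m₂, J±M) = (1,0,0,1,0,0)
P² = 1/2
sum k=0..0:
  [0] +1/1 = 1
S = 1
C² = P²·S² = 1/2 ; C = +0.707107

+0.707107  (= +√(1/2))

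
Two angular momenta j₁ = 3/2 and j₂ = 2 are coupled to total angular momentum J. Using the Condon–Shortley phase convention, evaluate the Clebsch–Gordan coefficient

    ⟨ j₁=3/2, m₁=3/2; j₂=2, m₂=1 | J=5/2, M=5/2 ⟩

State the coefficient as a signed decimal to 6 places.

triangle: 1!*2!*3!/7! = 12/5040
(j±m)!: 3!*0!*3!*1!*5!*0! = 4320
prefactor² = (2J+1)*Δ*N² = 432/7
  k=0: +1/(0!*1!*0!*3!*2!*0!) = 1/12
Σ = 1/12  ⇒  CG² = 432/7*1/12² = 3/7
CG = +√(3/7) = +0.654654

+√(3/7) = +0.654654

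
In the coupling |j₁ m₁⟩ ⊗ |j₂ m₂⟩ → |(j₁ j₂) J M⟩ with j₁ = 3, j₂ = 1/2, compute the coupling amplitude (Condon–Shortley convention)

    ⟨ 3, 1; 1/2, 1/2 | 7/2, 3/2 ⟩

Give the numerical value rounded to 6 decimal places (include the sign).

+√(5/7) ≈ +0.845154

√[8·0!6!1!/8! · 4!2!1!0!5!2!] = √(11520/7)
  +(−1)^0/∏(0,0,2,1,4,0)! = 1/48  (running 1/48)
⟨..|..⟩ = √(11520/7)·(1/48) = +0.845154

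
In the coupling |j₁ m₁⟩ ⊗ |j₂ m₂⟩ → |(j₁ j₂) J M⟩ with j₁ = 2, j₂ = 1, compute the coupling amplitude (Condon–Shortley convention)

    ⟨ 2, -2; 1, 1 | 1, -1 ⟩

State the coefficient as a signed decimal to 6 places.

j₁+j₂−J=2  J+j₁−j₂=2  J−j₁+j₂=0  j₁+j₂+J+1=5
(j₁±m₁, j₂±m₂, J±M) = (0,4,2,0,0,2)
P² = 48/5
sum k=2..2:
  [2] +1/4 = 1/4
S = 1/4
C² = P²·S² = 3/5 ; C = +0.774597

+√(3/5) ≈ +0.774597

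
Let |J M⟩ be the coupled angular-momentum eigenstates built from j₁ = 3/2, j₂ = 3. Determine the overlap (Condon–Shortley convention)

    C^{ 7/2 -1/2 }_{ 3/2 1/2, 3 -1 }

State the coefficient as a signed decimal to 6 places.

triangle: 1!*2!*5!/9! = 240/362880
(j±m)!: 2!*1!*2!*4!*3!*4! = 13824
prefactor² = (2J+1)*Δ*N² = 512/7
  k=0: +1/(0!*1!*1!*2!*1!*3!) = 1/12
  k=1: −1/(1!*0!*0!*1!*2!*4!) = -1/48
Σ = 1/16  ⇒  CG² = 512/7*1/16² = 2/7
CG = +√(2/7) = +0.534522

+0.534522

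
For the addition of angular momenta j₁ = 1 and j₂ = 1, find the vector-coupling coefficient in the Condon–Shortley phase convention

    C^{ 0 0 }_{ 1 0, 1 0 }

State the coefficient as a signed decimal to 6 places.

triangle: 2!*0!*0!/3! = 2/6
(j±m)!: 1!*1!*1!*1!*0!*0! = 1
prefactor² = (2J+1)*Δ*N² = 1/3
  k=1: −1/(1!*1!*0!*0!*0!*0!) = -1
Σ = -1  ⇒  CG² = 1/3*(-1)² = 1/3
CG = −√(1/3) = -0.577350

-0.577350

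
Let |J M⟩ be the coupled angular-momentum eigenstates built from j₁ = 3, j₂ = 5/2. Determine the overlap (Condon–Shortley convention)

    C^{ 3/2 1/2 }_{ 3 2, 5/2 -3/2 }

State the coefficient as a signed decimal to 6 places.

−√(1/21) = -0.218218

j₁+j₂−J=4  J+j₁−j₂=2  J−j₁+j₂=1  j₁+j₂+J+1=8
(j₁±m₁, j₂±m₂, J±M) = (5,1,1,4,2,1)
P² = 192/7
sum k=0..1:
  [0] +1/24 = 1/24
  [1] −1/12 = -1/12
S = -1/24
C² = P²·S² = 1/21 ; C = -0.218218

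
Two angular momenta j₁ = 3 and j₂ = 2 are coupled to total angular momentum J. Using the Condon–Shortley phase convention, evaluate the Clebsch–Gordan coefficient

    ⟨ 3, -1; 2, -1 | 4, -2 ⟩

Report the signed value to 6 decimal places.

triangle: 1!*5!*3!/10! = 720/3628800
(j±m)!: 2!*4!*1!*3!*2!*6! = 414720
prefactor² = (2J+1)*Δ*N² = 5184/7
  k=0: +1/(0!*1!*4!*1!*1!*2!) = 1/48
  k=1: −1/(1!*0!*3!*0!*2!*3!) = -1/72
Σ = 1/144  ⇒  CG² = 5184/7*1/144² = 1/28
CG = +√(1/28) = +0.188982

+√(1/28) = +0.188982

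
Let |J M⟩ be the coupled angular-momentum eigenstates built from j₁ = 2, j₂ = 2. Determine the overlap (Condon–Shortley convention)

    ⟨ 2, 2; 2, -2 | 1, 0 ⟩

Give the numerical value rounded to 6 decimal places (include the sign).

j₁+j₂−J=3  J+j₁−j₂=1  J−j₁+j₂=1  j₁+j₂+J+1=6
(j₁±m₁, j₂±m₂, J±M) = (4,0,0,4,1,1)
P² = 72/5
sum k=0..0:
  [0] +1/6 = 1/6
S = 1/6
C² = P²·S² = 2/5 ; C = +0.632456

+0.632456  (= +√(2/5))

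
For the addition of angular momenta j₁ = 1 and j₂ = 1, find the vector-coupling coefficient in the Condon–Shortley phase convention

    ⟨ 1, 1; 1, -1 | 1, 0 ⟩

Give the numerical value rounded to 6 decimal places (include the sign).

+√(1/2) ≈ +0.707107

triangle: 1!×1!×1!/4! = 1/24
(j±m)!: 2!×0!×0!×2!×1!×1! = 4
prefactor² = (2J+1)×Δ×N² = 1/2
  k=0: +1/(0!×1!×0!×0!×1!×1!) = 1
Σ = 1  ⇒  CG² = 1/2×1² = 1/2
CG = +√(1/2) = +0.707107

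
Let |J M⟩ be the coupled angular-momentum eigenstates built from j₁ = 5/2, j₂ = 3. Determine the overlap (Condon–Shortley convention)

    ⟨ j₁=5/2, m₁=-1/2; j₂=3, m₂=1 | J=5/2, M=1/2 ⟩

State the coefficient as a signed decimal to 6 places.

j₁+j₂−J=3  J+j₁−j₂=2  J−j₁+j₂=3  j₁+j₂+J+1=9
(j₁±m₁, j₂±m₂, J±M) = (2,3,4,2,3,2)
P² = 288/35
sum k=1..3:
  [1] −1/24 = -1/24
  [2] +1/4 = 1/4
  [3] −1/24 = -1/24
S = 1/6
C² = P²·S² = 8/35 ; C = +0.478091

+0.478091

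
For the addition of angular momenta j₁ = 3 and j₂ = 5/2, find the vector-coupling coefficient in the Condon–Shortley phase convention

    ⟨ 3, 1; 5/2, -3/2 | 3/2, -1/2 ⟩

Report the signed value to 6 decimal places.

-0.483046

√[4·4!2!1!/8! · 4!2!1!4!1!2!] = √(384/35)
  +(−1)^0/∏(0,4,2,1,0,0)! = 1/48  (running 1/48)
  +(−1)^1/∏(1,3,1,0,1,1)! = -1/6  (running -7/48)
⟨..|..⟩ = √(384/35)·(-7/48) = -0.483046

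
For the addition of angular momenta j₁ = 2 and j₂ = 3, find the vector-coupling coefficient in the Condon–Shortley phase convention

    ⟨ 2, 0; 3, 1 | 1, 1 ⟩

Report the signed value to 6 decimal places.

triangle: 4!*0!*2!/7! = 48/5040
(j±m)!: 2!*2!*4!*2!*2!*0! = 384
prefactor² = (2J+1)*Δ*N² = 384/35
  k=2: +1/(2!*2!*0!*2!*0!*0!) = 1/8
Σ = 1/8  ⇒  CG² = 384/35*1/8² = 6/35
CG = +√(6/35) = +0.414039

+√(6/35) ≈ +0.414039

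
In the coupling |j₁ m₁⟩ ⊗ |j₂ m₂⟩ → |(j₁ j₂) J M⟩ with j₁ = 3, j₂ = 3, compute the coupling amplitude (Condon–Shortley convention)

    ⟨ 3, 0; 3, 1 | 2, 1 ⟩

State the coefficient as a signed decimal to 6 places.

triangle: 4!×2!×2!/9! = 96/362880
(j±m)!: 3!×3!×4!×2!×3!×1! = 10368
prefactor² = (2J+1)×Δ×N² = 96/7
  k=2: +1/(2!×2!×1!×2!×1!×0!) = 1/8
  k=3: −1/(3!×1!×0!×1!×2!×1!) = -1/12
Σ = 1/24  ⇒  CG² = 96/7×1/24² = 1/42
CG = +√(1/42) = +0.154303

+√(1/42) ≈ +0.154303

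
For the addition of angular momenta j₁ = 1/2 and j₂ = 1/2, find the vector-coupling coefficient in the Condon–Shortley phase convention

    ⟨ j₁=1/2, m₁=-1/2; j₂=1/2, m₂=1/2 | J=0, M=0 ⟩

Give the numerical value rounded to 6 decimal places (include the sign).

j₁+j₂−J=1  J+j₁−j₂=0  J−j₁+j₂=0  j₁+j₂+J+1=2
(j₁±m₁, j₂±m₂, J±M) = (0,1,1,0,0,0)
P² = 1/2
sum k=1..1:
  [1] −1/1 = -1
S = -1
C² = P²·S² = 1/2 ; C = -0.707107

-0.707107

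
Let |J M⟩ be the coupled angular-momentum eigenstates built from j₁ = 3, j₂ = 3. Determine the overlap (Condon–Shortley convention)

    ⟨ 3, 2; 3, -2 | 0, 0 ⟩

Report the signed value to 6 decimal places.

j₁+j₂−J=6  J+j₁−j₂=0  J−j₁+j₂=0  j₁+j₂+J+1=7
(j₁±m₁, j₂±m₂, J±M) = (5,1,1,5,0,0)
P² = 14400/7
sum k=1..1:
  [1] −1/120 = -1/120
S = -1/120
C² = P²·S² = 1/7 ; C = -0.377964

-0.377964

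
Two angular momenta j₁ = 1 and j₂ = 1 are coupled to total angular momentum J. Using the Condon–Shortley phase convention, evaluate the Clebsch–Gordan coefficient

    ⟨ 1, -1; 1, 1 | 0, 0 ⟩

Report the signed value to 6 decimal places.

+0.577350

√[1·2!0!0!/3! · 0!2!2!0!0!0!] = √(4/3)
  +(−1)^2/∏(2,0,0,0,0,0)! = 1/2  (running 1/2)
⟨..|..⟩ = √(4/3)·(1/2) = +0.577350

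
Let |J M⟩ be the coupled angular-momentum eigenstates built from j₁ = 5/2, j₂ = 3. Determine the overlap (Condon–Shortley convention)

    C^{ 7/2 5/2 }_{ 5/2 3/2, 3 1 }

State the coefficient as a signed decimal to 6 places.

j₁+j₂−J=2  J+j₁−j₂=3  J−j₁+j₂=4  j₁+j₂+J+1=10
(j₁±m₁, j₂±m₂, J±M) = (4,1,4,2,6,1)
P² = 18432/35
sum k=0..1:
  [0] +1/96 = 1/96
  [1] −1/36 = -1/36
S = -5/288
C² = P²·S² = 10/63 ; C = -0.398410

−√(10/63) = -0.398410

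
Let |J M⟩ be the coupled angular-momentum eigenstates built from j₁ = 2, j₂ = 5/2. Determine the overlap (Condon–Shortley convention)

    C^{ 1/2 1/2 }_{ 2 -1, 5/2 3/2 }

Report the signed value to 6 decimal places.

√[2·4!0!1!/6! · 1!3!4!1!1!0!] = √(48/5)
  +(−1)^3/∏(3,1,0,1,0,0)! = -1/6  (running -1/6)
⟨..|..⟩ = √(48/5)·(-1/6) = -0.516398

−√(4/15) ≈ -0.516398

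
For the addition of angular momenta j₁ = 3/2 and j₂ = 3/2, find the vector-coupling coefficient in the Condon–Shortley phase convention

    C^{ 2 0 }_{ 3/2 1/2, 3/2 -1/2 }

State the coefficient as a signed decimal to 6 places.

+√(1/4) = +0.500000

j₁+j₂−J=1  J+j₁−j₂=2  J−j₁+j₂=2  j₁+j₂+J+1=6
(j₁±m₁, j₂±m₂, J±M) = (2,1,1,2,2,2)
P² = 4/9
sum k=0..1:
  [0] +1/1 = 1
  [1] −1/4 = -1/4
S = 3/4
C² = P²·S² = 1/4 ; C = +0.500000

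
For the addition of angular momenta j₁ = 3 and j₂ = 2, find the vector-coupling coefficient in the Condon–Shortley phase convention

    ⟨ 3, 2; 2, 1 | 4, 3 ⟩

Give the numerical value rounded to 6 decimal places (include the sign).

+√(1/20) = +0.223607

triangle: 1!·5!·3!/10! = 720/3628800
(j±m)!: 5!·1!·3!·1!·7!·1! = 3628800
prefactor² = (2J+1)·Δ·N² = 6480
  k=0: +1/(0!·1!·1!·3!·4!·0!) = 1/144
  k=1: −1/(1!·0!·0!·2!·5!·1!) = -1/240
Σ = 1/360  ⇒  CG² = 6480·1/360² = 1/20
CG = +√(1/20) = +0.223607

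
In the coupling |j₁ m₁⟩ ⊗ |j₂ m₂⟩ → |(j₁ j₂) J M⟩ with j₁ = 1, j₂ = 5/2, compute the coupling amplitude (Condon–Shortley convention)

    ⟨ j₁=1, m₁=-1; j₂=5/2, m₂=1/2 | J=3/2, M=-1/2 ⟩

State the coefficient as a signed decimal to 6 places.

√[4·2!0!3!/6! · 0!2!3!2!1!2!] = √(16/5)
  +(−1)^2/∏(2,0,0,1,0,2)! = 1/4  (running 1/4)
⟨..|..⟩ = √(16/5)·(1/4) = +0.447214

+0.447214  (= +√(1/5))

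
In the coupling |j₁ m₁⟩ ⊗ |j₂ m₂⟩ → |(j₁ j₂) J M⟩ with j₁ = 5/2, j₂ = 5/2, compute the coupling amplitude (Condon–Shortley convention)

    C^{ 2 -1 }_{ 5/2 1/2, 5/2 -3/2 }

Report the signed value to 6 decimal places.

j₁+j₂−J=3  J+j₁−j₂=2  J−j₁+j₂=2  j₁+j₂+J+1=8
(j₁±m₁, j₂±m₂, J±M) = (3,2,1,4,1,3)
P² = 36/7
sum k=0..1:
  [0] +1/12 = 1/12
  [1] −1/4 = -1/4
S = -1/6
C² = P²·S² = 1/7 ; C = -0.377964

-0.377964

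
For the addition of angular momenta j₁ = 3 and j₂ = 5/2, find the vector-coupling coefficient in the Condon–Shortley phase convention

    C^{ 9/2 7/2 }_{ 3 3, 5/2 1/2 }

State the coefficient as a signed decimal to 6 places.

+0.696311

triangle: 1!*5!*4!/11! = 2880/39916800
(j±m)!: 6!*0!*3!*2!*8!*1! = 348364800
prefactor² = (2J+1)*Δ*N² = 2764800/11
  k=0: +1/(0!*1!*0!*3!*5!*1!) = 1/720
Σ = 1/720  ⇒  CG² = 2764800/11*1/720² = 16/33
CG = +√(16/33) = +0.696311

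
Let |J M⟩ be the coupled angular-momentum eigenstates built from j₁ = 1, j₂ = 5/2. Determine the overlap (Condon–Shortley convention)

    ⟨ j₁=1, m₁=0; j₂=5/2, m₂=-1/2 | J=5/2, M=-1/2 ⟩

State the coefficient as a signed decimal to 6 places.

+0.169031  (= +√(1/35))

triangle: 1!×1!×4!/7! = 24/5040
(j±m)!: 1!×1!×2!×3!×2!×3! = 144
prefactor² = (2J+1)×Δ×N² = 144/35
  k=0: +1/(0!×1!×1!×2!×0!×2!) = 1/4
  k=1: −1/(1!×0!×0!×1!×1!×3!) = -1/6
Σ = 1/12  ⇒  CG² = 144/35×1/12² = 1/35
CG = +√(1/35) = +0.169031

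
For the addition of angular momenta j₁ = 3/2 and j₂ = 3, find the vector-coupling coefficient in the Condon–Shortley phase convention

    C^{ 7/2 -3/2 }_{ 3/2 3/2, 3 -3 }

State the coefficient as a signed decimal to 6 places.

+0.308607

triangle: 1!*2!*5!/9! = 240/362880
(j±m)!: 3!*0!*0!*6!*2!*5! = 1036800
prefactor² = (2J+1)*Δ*N² = 38400/7
  k=0: +1/(0!*1!*0!*0!*2!*5!) = 1/240
Σ = 1/240  ⇒  CG² = 38400/7*1/240² = 2/21
CG = +√(2/21) = +0.308607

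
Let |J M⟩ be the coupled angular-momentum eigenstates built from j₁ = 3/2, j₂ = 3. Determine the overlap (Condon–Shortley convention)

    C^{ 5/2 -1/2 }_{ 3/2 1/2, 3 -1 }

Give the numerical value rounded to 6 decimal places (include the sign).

−√(1/70) = -0.119523

√[6·2!1!4!/8! · 2!1!2!4!2!3!] = √(288/35)
  +(−1)^0/∏(0,2,1,2,0,2)! = 1/8  (running 1/8)
  +(−1)^1/∏(1,1,0,1,1,3)! = -1/6  (running -1/24)
⟨..|..⟩ = √(288/35)·(-1/24) = -0.119523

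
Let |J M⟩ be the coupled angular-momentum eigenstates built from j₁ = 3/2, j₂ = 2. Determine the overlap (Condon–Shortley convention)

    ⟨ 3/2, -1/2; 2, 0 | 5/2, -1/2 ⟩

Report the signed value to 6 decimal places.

triangle: 1!*2!*3!/7! = 12/5040
(j±m)!: 1!*2!*2!*2!*2!*3! = 96
prefactor² = (2J+1)*Δ*N² = 48/35
  k=0: +1/(0!*1!*2!*2!*0!*1!) = 1/4
  k=1: −1/(1!*0!*1!*1!*1!*2!) = -1/2
Σ = -1/4  ⇒  CG² = 48/35*(-1/4)² = 3/35
CG = −√(3/35) = -0.292770

−√(3/35) = -0.292770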